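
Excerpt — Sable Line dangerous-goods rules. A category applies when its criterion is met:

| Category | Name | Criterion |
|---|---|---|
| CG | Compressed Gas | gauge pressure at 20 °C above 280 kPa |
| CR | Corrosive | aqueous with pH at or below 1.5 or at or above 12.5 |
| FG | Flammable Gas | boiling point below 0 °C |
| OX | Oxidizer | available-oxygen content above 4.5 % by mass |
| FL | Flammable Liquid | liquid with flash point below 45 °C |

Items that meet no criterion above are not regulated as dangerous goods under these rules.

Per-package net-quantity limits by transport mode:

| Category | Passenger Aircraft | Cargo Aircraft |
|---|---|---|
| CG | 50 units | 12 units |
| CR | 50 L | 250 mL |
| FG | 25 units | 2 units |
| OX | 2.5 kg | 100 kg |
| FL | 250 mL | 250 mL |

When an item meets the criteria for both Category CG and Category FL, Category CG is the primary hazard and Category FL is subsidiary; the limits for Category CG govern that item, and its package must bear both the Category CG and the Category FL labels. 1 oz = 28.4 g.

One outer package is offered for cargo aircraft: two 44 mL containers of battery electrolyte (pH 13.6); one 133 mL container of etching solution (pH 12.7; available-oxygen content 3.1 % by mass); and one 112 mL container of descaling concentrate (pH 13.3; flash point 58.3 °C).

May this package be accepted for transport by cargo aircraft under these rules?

No

With pH 13.6 (≥ 12.5), the battery electrolyte falls in Category CR.
The etching solution has pH 12.7, which is ≥ 12.5, so it is Category CR (Corrosive).
With pH 13.3 (≥ 12.5), the descaling concentrate falls in Category CR.
Total Category CR: (two 44 mL containers = 88 mL) + 133 mL + 112 mL = 333 mL.
That exceeds the Category CR cargo aircraft limit of 250 mL.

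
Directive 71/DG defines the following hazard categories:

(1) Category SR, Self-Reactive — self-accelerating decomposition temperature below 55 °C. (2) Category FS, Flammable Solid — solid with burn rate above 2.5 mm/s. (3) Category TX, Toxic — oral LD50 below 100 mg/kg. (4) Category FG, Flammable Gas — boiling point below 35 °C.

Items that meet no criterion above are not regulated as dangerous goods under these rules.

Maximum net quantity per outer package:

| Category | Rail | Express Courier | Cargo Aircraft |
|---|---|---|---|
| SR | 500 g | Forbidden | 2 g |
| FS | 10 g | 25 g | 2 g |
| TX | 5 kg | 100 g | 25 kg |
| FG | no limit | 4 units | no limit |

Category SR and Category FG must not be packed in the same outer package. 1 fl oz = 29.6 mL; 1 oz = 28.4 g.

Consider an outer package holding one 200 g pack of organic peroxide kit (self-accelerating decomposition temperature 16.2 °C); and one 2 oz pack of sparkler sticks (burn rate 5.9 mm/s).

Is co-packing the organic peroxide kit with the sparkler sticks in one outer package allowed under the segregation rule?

With self-accelerating decomposition temperature 16.2 °C (< 55 °C), the organic peroxide kit falls in Category SR.
With burn rate 5.9 mm/s (> 2.5 mm/s), the sparkler sticks fall in Category FS.
No segregation rule bars Category SR with Category FS.

Yes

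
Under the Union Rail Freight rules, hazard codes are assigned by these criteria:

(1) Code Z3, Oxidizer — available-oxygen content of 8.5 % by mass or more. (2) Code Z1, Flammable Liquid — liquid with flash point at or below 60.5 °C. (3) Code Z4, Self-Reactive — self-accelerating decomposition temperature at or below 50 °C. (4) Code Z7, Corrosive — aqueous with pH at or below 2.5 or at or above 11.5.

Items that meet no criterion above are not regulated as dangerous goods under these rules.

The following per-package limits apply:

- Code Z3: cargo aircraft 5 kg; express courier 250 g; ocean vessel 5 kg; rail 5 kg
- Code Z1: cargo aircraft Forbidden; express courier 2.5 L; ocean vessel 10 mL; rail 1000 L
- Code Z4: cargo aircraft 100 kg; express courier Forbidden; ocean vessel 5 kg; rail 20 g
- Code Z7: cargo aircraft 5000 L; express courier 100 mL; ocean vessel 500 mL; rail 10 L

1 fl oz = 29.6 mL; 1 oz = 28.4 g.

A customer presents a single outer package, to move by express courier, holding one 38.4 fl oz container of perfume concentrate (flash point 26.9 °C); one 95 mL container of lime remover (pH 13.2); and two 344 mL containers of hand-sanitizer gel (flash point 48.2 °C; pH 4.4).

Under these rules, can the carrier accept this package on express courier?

Yes

With flash point 26.9 °C (≤ 60.5 °C), the perfume concentrate falls in Code Z1.
The lime remover has pH 13.2, which is ≥ 11.5, so it is Code Z7 (Corrosive).
The hand-sanitizer gel has flash point 48.2 °C, which is ≤ 60.5 °C, so it is Code Z1 (Flammable Liquid).
Total Code Z1: (one 38.4 fl oz container = 1136.64 mL) + (two 344 mL containers = 688 mL) = 1824.64 mL.
1824.64 mL ≤ 2.5 L (express courier limit, Code Z1) — within limit.
Code Z7 quantity: 95 mL.
95 mL ≤ 100 mL (express courier limit, Code Z7) — within limit.
Every hazard code is within its express courier limit and no segregation rule is violated.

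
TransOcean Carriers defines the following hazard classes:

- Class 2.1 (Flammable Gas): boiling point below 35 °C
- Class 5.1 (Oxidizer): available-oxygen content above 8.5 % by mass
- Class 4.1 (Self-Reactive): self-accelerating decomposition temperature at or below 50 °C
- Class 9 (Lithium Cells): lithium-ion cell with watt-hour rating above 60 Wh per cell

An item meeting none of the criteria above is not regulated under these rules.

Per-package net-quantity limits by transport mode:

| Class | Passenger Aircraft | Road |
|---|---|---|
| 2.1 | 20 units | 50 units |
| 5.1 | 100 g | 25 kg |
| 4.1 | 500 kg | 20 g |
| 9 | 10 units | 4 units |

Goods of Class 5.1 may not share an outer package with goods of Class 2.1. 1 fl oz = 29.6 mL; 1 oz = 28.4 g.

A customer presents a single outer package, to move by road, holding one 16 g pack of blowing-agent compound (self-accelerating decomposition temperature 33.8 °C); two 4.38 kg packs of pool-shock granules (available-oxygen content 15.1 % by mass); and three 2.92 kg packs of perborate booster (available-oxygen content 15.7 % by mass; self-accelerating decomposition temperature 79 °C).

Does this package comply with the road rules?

Yes

The blowing-agent compound has self-accelerating decomposition temperature 33.8 °C, which is ≤ 50 °C, so it is Class 4.1 (Self-Reactive).
With available-oxygen content 15.1 % by mass (> 8.5 % by mass), the pool-shock granules fall in Class 5.1.
The perborate booster has available-oxygen content 15.7 % by mass, which is > 8.5 % by mass, so it is Class 5.1 (Oxidizer).
Total Class 5.1: (two 4.38 kg packs = 8.76 kg) + (three 2.92 kg packs = 8.76 kg) = 17.52 kg.
That is within the Class 5.1 road limit of 25 kg.
Class 4.1 quantity: 16 g.
16 g is within the road limit of 20 g for Class 4.1.
The segregation rule (Class 5.1 with Class 2.1) does not apply to Class 5.1 with Class 4.1.
Every hazard class is within its road limit and no segregation rule is violated.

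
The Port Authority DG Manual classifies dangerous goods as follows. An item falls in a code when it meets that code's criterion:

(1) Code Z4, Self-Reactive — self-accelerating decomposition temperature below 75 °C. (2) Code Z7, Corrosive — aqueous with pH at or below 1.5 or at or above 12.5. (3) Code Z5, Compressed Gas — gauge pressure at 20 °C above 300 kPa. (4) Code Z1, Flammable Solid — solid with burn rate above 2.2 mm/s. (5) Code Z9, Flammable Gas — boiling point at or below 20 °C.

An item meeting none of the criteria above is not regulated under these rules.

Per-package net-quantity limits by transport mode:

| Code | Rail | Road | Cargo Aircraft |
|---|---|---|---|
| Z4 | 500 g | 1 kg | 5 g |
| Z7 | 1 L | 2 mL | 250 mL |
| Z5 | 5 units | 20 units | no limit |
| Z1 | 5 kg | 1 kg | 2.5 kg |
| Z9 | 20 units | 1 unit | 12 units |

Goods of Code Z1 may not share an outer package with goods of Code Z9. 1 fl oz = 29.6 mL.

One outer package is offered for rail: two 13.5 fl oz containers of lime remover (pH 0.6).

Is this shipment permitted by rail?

Yes

pH 0.6 meets the Code Z7 criterion (Corrosive), so the lime remover is Code Z7.
Code Z7 quantity: two 13.5 fl oz containers = 799.2 mL.
799.2 mL is within the rail limit of 1 L for Code Z7.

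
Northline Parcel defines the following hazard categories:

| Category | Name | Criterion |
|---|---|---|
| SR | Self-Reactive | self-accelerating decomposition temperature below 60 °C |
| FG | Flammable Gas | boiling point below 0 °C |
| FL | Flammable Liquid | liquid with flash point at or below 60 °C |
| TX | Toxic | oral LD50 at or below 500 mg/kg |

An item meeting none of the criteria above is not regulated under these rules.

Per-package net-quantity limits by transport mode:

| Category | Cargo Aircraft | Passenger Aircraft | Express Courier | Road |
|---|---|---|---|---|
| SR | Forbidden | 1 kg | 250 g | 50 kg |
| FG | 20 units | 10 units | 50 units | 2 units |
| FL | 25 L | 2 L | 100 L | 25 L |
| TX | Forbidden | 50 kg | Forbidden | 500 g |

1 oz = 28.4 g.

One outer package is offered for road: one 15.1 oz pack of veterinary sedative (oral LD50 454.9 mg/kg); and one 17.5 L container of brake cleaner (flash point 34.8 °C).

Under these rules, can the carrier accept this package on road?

Oral LD50 454.9 mg/kg meets the Category TX criterion (Toxic), so the veterinary sedative is Category TX.
Brake cleaner: flash point 34.8 °C ≤ 60 °C → Category FL (Flammable Liquid).
Category TX quantity: one 15.1 oz pack = 428.84 g.
428.84 g ≤ 500 g (road limit, Category TX) — within limit.
Category FL quantity: 17.5 L.
17.5 L is within the road limit of 25 L for Category FL.
Every hazard category is within its road limit and no segregation rule is violated.

Yes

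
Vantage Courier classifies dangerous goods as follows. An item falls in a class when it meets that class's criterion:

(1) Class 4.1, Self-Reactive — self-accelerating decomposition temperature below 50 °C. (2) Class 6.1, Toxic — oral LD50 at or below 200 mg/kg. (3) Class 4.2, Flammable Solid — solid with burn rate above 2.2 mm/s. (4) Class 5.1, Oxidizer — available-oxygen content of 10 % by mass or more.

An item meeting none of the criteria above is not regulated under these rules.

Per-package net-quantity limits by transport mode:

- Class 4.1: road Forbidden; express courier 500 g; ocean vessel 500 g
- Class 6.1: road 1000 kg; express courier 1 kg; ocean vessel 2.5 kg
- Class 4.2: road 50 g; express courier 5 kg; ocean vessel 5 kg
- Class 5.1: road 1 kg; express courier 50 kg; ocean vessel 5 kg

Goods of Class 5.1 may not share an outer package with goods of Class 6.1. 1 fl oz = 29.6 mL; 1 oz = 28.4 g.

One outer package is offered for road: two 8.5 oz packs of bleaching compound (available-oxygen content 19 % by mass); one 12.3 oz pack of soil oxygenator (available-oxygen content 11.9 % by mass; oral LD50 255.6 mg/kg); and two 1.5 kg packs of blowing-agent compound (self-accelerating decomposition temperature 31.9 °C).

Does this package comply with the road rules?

No

With available-oxygen content 19 % by mass (≥ 10 % by mass), the bleaching compound falls in Class 5.1.
Available-oxygen content 11.9 % by mass meets the Class 5.1 criterion (Oxidizer), so the soil oxygenator is Class 5.1.
With self-accelerating decomposition temperature 31.9 °C (< 50 °C), the blowing-agent compound falls in Class 4.1.
Class 5.1 net quantity: (two 8.5 oz packs = 482.8 g) + (one 12.3 oz pack = 349.32 g) = 832.12 g.
832.12 g is within the road limit of 1 kg for Class 5.1.
Class 4.1 quantity: two 1.5 kg packs = 3 kg.
By road, Class 4.1 is Forbidden regardless of quantity.
The segregation rule (Class 5.1 with Class 6.1) does not apply to Class 5.1 with Class 4.1.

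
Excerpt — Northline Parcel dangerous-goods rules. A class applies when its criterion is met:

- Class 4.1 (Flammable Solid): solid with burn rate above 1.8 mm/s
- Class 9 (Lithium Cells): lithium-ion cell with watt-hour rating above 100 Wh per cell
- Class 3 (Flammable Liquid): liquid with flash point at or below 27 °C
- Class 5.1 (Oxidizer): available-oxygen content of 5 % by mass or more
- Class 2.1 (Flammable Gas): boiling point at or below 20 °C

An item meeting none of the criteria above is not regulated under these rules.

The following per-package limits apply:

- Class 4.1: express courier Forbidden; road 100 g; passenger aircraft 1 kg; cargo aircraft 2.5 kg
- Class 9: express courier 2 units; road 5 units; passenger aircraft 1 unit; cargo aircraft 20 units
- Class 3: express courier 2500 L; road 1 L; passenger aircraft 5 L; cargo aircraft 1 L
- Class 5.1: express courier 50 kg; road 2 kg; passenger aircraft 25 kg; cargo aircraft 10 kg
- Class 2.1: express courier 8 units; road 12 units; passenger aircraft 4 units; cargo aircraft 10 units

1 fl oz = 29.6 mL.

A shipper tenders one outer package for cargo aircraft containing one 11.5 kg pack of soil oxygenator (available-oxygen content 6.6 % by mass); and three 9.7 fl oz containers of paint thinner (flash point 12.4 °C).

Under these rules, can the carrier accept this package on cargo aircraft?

Soil oxygenator: available-oxygen content 6.6 % by mass ≥ 5 % by mass → Class 5.1 (Oxidizer).
With flash point 12.4 °C (≤ 27 °C), the paint thinner falls in Class 3.
Class 5.1 quantity: 11.5 kg.
11.5 kg exceeds the cargo aircraft limit of 10 kg for Class 5.1.
Class 3 quantity: three 9.7 fl oz containers = 861.36 mL.
861.36 mL ≤ 1 L (cargo aircraft limit, Class 3) — within limit.

No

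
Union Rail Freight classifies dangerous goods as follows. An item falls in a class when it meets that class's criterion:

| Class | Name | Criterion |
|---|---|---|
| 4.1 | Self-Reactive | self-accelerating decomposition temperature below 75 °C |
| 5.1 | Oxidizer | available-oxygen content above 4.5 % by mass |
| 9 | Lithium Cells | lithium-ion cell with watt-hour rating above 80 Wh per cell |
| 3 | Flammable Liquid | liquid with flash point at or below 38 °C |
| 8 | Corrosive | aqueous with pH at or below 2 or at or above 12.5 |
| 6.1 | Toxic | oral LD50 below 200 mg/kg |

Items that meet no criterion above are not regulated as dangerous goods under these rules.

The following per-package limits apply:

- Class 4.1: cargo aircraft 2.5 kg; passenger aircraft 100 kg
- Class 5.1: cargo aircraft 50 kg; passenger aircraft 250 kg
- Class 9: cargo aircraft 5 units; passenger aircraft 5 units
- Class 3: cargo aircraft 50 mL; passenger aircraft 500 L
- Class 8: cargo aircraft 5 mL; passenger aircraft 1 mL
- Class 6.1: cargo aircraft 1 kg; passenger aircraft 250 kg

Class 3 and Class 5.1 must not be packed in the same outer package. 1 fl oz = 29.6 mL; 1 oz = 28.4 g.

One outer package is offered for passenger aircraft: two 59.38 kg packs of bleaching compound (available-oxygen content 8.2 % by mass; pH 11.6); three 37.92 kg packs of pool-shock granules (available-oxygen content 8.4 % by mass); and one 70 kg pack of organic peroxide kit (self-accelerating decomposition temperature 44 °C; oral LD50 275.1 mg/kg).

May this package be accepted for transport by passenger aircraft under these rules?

With available-oxygen content 8.2 % by mass (> 4.5 % by mass), the bleaching compound falls in Class 5.1.
Available-oxygen content 8.4 % by mass meets the Class 5.1 criterion (Oxidizer), so the pool-shock granules are Class 5.1.
Organic peroxide kit: self-accelerating decomposition temperature 44 °C < 75 °C → Class 4.1 (Self-Reactive).
Class 5.1 net quantity: (two 59.38 kg packs = 118.76 kg) + (three 37.92 kg packs = 113.76 kg) = 232.52 kg.
That is within the Class 5.1 passenger aircraft limit of 250 kg.
Class 4.1 quantity: 70 kg.
That is within the Class 4.1 passenger aircraft limit of 100 kg.
The segregation rule (Class 3 with Class 5.1) does not apply to Class 5.1 with Class 4.1.
Every hazard class is within its passenger aircraft limit and no segregation rule is violated.

Yes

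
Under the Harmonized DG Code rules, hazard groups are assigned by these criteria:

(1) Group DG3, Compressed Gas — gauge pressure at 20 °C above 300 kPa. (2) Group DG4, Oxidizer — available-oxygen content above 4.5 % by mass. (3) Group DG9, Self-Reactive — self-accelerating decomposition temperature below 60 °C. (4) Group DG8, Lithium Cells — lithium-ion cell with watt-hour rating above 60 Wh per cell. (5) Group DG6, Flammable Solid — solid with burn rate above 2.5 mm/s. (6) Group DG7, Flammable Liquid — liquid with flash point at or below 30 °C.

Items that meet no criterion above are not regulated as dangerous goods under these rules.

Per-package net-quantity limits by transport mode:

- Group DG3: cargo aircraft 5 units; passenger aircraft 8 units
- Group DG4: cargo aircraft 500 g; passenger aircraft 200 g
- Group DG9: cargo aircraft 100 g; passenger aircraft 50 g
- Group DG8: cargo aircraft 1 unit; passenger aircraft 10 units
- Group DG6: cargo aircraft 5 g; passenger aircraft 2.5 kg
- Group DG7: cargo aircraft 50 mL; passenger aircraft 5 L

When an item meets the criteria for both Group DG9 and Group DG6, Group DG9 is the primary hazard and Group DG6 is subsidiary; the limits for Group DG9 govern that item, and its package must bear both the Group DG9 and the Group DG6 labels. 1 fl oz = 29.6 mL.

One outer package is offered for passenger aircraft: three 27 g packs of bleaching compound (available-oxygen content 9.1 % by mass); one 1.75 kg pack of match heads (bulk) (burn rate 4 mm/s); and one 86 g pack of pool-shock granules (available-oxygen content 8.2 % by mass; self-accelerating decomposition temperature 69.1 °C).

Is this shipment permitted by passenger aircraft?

Yes

Available-oxygen content 9.1 % by mass meets the Group DG4 criterion (Oxidizer), so the bleaching compound is Group DG4.
With burn rate 4 mm/s (> 2.5 mm/s), the match heads (bulk) fall in Group DG6.
The pool-shock granules have available-oxygen content 8.2 % by mass, which is > 4.5 % by mass, so they are Group DG4 (Oxidizer).
Total Group DG4: (three 27 g packs = 81 g) + 86 g = 167 g.
167 g ≤ 200 g (passenger aircraft limit, Group DG4) — within limit.
Group DG6 quantity: 1.75 kg.
That is within the Group DG6 passenger aircraft limit of 2.5 kg.
Every hazard group is within its passenger aircraft limit and no segregation rule is violated.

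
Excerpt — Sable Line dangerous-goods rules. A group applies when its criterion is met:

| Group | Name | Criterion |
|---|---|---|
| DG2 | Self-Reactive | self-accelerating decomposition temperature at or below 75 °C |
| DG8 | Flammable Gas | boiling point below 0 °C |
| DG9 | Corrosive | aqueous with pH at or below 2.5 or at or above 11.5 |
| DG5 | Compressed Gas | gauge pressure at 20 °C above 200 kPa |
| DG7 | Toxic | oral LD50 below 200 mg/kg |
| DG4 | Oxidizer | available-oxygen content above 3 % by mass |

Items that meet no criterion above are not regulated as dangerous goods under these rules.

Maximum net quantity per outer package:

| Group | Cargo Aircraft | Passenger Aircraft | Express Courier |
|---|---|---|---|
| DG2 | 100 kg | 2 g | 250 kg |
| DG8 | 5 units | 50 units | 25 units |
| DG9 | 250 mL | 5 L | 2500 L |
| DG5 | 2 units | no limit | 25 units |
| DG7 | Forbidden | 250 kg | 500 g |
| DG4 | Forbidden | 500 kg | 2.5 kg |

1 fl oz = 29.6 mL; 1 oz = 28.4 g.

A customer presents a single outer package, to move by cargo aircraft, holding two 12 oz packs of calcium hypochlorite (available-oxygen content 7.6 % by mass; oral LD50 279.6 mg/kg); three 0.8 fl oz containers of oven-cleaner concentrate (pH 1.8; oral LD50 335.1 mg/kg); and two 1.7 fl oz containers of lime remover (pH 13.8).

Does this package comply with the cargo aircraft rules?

The calcium hypochlorite has available-oxygen content 7.6 % by mass, which is > 3 % by mass, so it is Group DG4 (Oxidizer).
With pH 1.8 (≤ 2.5), the oven-cleaner concentrate falls in Group DG9.
pH 13.8 meets the Group DG9 criterion (Corrosive), so the lime remover is Group DG9.
Group DG9 net quantity: (three 0.8 fl oz containers = 71.04 mL) + (two 1.7 fl oz containers = 100.64 mL) = 171.68 mL.
171.68 mL is within the cargo aircraft limit of 250 mL for Group DG9.
Group DG4 quantity: two 12 oz packs = 681.6 g.
By cargo aircraft, Group DG4 is Forbidden regardless of quantity.

No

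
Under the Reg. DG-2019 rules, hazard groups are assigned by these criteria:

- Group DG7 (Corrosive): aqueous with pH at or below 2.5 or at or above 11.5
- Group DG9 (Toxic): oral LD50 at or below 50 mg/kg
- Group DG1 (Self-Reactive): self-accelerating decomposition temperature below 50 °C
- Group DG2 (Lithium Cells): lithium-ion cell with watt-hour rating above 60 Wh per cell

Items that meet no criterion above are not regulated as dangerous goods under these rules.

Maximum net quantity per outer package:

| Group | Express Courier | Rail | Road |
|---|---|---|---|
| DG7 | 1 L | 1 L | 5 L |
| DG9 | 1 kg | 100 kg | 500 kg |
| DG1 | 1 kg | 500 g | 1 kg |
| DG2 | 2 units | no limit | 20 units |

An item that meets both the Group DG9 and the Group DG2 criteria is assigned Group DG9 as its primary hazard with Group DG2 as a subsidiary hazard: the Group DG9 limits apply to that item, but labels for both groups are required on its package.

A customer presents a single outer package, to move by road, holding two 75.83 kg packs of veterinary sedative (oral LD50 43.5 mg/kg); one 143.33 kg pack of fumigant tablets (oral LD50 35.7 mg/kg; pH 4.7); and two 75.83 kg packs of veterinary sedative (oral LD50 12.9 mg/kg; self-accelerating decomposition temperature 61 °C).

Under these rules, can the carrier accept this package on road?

Yes

Oral LD50 43.5 mg/kg meets the Group DG9 criterion (Toxic), so the veterinary sedative is Group DG9.
Fumigant tablets: oral LD50 35.7 mg/kg ≤ 50 mg/kg → Group DG9 (Toxic).
With oral LD50 12.9 mg/kg (≤ 50 mg/kg), the veterinary sedative falls in Group DG9.
Total Group DG9: (two 75.83 kg packs = 151.66 kg) + 143.33 kg + (two 75.83 kg packs = 151.66 kg) = 446.65 kg.
446.65 kg is within the road limit of 500 kg for Group DG9.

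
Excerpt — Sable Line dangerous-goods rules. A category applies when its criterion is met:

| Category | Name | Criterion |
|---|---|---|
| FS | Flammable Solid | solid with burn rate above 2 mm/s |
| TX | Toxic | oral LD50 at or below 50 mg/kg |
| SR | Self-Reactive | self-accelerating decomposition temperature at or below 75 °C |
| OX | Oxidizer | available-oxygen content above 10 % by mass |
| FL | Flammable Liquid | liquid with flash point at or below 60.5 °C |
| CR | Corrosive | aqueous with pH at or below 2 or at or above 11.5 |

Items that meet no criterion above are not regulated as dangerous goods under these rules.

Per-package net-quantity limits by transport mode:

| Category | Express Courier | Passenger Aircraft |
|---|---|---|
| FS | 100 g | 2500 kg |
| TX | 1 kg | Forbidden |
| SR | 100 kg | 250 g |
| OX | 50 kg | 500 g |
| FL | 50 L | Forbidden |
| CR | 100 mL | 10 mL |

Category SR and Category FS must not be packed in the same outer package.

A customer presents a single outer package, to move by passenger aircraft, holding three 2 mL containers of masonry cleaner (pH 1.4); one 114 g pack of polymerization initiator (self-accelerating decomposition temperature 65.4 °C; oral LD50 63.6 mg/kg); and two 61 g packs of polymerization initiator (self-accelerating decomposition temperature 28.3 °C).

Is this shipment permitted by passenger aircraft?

The masonry cleaner has pH 1.4, which is ≤ 2, so it is Category CR (Corrosive).
With self-accelerating decomposition temperature 65.4 °C (≤ 75 °C), the polymerization initiator falls in Category SR.
Self-accelerating decomposition temperature 28.3 °C meets the Category SR criterion (Self-Reactive), so the polymerization initiator is Category SR.
Category SR net quantity: 114 g + (two 61 g packs = 122 g) = 236 g.
That is within the Category SR passenger aircraft limit of 250 g.
Category CR quantity: three 2 mL containers = 6 mL.
6 mL ≤ 10 mL (passenger aircraft limit, Category CR) — within limit.
The segregation rule (Category SR with Category FS) does not apply to Category SR with Category CR.
Every hazard category is within its passenger aircraft limit and no segregation rule is violated.

Yes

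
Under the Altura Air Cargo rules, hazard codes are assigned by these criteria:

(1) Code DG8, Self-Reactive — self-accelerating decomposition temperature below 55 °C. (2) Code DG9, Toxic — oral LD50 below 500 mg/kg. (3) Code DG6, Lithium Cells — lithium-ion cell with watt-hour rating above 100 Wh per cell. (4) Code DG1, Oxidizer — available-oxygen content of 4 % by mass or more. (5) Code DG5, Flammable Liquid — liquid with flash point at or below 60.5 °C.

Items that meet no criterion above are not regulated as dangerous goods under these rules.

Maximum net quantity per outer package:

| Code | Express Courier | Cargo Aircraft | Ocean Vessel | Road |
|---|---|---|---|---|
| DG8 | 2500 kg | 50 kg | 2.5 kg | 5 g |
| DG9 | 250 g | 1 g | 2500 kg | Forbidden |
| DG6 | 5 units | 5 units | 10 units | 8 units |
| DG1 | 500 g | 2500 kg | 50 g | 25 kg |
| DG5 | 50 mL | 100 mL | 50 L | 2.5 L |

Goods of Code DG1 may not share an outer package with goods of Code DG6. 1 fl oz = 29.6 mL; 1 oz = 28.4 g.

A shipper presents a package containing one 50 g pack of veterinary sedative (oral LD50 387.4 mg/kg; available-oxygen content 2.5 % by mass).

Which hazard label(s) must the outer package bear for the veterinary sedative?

Code DG9

Veterinary sedative: oral LD50 387.4 mg/kg < 500 mg/kg → Code DG9 (Toxic).
Only the Code DG9 label is required.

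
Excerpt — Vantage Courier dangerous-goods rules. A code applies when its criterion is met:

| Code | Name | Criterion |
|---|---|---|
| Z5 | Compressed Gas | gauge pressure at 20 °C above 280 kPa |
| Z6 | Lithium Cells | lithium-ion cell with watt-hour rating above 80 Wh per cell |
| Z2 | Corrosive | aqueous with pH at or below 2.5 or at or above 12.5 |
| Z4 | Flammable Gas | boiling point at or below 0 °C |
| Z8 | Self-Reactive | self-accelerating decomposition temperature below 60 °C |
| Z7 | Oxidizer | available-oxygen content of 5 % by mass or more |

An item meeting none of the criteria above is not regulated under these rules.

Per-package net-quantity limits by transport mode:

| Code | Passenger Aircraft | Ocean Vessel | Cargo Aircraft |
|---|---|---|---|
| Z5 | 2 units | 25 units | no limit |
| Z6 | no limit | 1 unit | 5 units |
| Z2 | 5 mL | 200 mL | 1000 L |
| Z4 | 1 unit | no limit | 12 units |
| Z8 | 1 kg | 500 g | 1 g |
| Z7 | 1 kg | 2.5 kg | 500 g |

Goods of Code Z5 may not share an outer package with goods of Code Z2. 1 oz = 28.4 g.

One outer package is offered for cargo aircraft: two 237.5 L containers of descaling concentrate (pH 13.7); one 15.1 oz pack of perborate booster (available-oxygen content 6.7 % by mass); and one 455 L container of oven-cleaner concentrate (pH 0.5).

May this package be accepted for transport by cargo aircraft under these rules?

With pH 13.7 (≥ 12.5), the descaling concentrate falls in Code Z2.
Available-oxygen content 6.7 % by mass meets the Code Z7 criterion (Oxidizer), so the perborate booster is Code Z7.
With pH 0.5 (≤ 2.5), the oven-cleaner concentrate falls in Code Z2.
Total Code Z2: (two 237.5 L containers = 475 L) + 455 L = 930 L.
930 L is within the cargo aircraft limit of 1000 L for Code Z2.
Code Z7 quantity: one 15.1 oz pack = 428.84 g.
428.84 g ≤ 500 g (cargo aircraft limit, Code Z7) — within limit.
The segregation rule (Code Z5 with Code Z2) does not apply to Code Z2 with Code Z7.
Every hazard code is within its cargo aircraft limit and no segregation rule is violated.

Yes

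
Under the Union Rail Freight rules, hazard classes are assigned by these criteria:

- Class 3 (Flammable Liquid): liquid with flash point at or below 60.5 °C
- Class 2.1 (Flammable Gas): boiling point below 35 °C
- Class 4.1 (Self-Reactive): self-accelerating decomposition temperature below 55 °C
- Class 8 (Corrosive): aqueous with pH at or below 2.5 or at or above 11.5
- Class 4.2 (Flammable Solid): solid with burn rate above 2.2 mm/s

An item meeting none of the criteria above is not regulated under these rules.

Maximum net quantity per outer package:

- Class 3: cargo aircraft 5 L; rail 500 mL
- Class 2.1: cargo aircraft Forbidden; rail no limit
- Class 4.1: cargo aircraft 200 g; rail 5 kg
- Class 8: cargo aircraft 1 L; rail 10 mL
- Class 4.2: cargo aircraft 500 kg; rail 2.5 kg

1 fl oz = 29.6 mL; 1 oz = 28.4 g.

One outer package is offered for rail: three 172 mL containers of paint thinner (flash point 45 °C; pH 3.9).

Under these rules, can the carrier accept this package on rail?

No

Paint thinner: flash point 45 °C ≤ 60.5 °C → Class 3 (Flammable Liquid).
Class 3 quantity: three 172 mL containers = 516 mL.
516 mL > 500 mL (rail limit, Class 3) — over the limit.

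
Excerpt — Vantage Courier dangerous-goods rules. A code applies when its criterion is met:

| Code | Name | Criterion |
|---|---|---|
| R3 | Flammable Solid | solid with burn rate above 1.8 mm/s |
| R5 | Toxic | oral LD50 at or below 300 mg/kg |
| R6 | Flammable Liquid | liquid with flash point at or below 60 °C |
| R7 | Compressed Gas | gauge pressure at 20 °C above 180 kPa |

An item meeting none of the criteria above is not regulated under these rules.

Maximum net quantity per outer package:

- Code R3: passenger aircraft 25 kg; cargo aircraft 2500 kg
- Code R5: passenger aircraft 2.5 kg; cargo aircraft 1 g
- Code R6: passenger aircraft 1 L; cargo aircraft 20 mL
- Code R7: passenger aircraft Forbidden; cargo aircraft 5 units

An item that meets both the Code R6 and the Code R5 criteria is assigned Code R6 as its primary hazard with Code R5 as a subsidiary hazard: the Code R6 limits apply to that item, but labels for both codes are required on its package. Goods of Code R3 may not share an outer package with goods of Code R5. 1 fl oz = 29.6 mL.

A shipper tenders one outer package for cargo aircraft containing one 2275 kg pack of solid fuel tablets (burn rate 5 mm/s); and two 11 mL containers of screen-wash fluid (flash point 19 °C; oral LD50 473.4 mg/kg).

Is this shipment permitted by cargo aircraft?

No

The solid fuel tablets have burn rate 5 mm/s, which is > 1.8 mm/s, so they are Code R3 (Flammable Solid).
The screen-wash fluid has flash point 19 °C, which is ≤ 60 °C, so it is Code R6 (Flammable Liquid).
Code R3 quantity: 2275 kg.
That is within the Code R3 cargo aircraft limit of 2500 kg.
Code R6 quantity: two 11 mL containers = 22 mL.
22 mL > 20 mL (cargo aircraft limit, Code R6) — over the limit.
The segregation rule (Code R3 with Code R5) does not apply to Code R3 with Code R6.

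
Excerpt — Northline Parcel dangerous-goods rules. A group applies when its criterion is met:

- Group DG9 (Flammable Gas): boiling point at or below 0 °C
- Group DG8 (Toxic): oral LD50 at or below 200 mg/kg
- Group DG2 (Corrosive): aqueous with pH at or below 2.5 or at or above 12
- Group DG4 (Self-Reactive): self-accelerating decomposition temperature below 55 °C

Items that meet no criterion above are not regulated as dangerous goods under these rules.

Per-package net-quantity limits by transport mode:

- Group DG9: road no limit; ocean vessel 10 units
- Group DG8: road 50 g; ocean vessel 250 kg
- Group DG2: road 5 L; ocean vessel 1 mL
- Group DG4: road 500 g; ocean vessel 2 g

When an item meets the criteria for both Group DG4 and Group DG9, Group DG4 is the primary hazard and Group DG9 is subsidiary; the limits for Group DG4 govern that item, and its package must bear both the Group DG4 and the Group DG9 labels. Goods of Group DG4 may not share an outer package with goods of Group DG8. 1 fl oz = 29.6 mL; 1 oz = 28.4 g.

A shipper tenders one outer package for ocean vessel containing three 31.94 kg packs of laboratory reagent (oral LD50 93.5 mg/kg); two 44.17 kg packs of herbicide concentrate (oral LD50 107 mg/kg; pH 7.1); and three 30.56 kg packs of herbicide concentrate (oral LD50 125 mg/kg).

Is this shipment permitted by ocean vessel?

No

The laboratory reagent has oral LD50 93.5 mg/kg, which is ≤ 200 mg/kg, so it is Group DG8 (Toxic).
Herbicide concentrate: oral LD50 107 mg/kg ≤ 200 mg/kg → Group DG8 (Toxic).
Oral LD50 125 mg/kg meets the Group DG8 criterion (Toxic), so the herbicide concentrate is Group DG8.
Total Group DG8: (three 31.94 kg packs = 95.82 kg) + (two 44.17 kg packs = 88.34 kg) + (three 30.56 kg packs = 91.68 kg) = 275.84 kg.
275.84 kg exceeds the ocean vessel limit of 250 kg for Group DG8.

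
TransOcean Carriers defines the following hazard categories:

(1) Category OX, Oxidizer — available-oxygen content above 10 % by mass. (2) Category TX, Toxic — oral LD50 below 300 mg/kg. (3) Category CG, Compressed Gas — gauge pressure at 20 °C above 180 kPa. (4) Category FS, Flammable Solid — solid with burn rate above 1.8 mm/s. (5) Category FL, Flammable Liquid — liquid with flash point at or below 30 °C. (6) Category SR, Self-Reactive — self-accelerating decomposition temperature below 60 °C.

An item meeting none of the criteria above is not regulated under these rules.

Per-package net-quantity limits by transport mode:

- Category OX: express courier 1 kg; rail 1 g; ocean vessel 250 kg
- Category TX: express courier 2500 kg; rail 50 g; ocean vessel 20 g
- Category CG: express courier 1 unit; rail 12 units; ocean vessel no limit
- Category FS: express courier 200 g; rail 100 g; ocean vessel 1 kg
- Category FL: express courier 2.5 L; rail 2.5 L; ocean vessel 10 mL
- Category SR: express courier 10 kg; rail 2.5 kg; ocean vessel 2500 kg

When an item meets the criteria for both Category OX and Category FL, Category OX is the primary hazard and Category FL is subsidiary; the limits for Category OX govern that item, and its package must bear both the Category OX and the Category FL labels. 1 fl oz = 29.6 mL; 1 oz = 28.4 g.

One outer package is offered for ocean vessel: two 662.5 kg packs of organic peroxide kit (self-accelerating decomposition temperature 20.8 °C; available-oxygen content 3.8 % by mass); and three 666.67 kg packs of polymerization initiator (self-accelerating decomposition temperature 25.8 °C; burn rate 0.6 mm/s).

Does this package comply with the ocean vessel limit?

No

The organic peroxide kit has self-accelerating decomposition temperature 20.8 °C, which is < 60 °C, so it is Category SR (Self-Reactive).
Self-accelerating decomposition temperature 25.8 °C meets the Category SR criterion (Self-Reactive), so the polymerization initiator is Category SR.
Category SR net quantity: (two 662.5 kg packs = 1325 kg) + (three 666.67 kg packs = 2000.01 kg) = 3325.01 kg.
3325.01 kg > 2500 kg (ocean vessel limit, Category SR) — over the limit.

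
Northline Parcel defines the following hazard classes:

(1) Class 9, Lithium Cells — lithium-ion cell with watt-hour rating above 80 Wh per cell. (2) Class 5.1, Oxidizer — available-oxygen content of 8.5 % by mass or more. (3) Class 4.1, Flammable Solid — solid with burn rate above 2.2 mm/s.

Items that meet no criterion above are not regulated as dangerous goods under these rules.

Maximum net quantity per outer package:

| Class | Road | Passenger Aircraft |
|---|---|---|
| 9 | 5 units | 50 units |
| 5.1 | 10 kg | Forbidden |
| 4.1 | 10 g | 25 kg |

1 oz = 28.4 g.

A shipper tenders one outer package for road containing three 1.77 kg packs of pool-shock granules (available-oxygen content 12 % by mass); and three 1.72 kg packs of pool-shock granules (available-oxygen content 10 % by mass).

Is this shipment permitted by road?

No

Pool-shock granules: available-oxygen content 12 % by mass ≥ 8.5 % by mass → Class 5.1 (Oxidizer).
The pool-shock granules have available-oxygen content 10 % by mass, which is ≥ 8.5 % by mass, so they are Class 5.1 (Oxidizer).
Total Class 5.1: (three 1.77 kg packs = 5.31 kg) + (three 1.72 kg packs = 5.16 kg) = 10.47 kg.
10.47 kg exceeds the road limit of 10 kg for Class 5.1.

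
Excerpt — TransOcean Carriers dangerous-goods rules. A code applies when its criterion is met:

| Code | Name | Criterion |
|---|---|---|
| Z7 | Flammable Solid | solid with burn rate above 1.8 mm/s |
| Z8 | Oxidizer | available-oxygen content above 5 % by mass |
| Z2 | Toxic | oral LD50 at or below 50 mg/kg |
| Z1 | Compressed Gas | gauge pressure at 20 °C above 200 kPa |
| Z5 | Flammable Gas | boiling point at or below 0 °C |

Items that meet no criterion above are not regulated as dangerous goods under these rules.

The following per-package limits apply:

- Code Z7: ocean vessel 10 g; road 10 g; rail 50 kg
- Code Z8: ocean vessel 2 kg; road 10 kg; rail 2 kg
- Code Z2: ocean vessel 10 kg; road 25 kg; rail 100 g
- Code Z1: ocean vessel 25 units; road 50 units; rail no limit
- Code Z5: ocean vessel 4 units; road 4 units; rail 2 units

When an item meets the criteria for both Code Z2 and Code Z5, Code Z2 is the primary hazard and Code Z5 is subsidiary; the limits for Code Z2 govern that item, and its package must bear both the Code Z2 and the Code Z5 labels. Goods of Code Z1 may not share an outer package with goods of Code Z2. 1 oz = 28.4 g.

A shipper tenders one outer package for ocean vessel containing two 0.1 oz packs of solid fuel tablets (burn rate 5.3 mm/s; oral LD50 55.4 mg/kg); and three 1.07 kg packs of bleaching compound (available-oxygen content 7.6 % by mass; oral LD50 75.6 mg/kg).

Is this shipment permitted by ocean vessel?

With burn rate 5.3 mm/s (> 1.8 mm/s), the solid fuel tablets fall in Code Z7.
Available-oxygen content 7.6 % by mass meets the Code Z8 criterion (Oxidizer), so the bleaching compound is Code Z8.
Code Z7 quantity: two 0.1 oz packs = 5.68 g.
5.68 g is within the ocean vessel limit of 10 g for Code Z7.
Code Z8 quantity: three 1.07 kg packs = 3.21 kg.
3.21 kg > 2 kg (ocean vessel limit, Code Z8) — over the limit.
The segregation rule (Code Z1 with Code Z2) does not apply to Code Z7 with Code Z8.

No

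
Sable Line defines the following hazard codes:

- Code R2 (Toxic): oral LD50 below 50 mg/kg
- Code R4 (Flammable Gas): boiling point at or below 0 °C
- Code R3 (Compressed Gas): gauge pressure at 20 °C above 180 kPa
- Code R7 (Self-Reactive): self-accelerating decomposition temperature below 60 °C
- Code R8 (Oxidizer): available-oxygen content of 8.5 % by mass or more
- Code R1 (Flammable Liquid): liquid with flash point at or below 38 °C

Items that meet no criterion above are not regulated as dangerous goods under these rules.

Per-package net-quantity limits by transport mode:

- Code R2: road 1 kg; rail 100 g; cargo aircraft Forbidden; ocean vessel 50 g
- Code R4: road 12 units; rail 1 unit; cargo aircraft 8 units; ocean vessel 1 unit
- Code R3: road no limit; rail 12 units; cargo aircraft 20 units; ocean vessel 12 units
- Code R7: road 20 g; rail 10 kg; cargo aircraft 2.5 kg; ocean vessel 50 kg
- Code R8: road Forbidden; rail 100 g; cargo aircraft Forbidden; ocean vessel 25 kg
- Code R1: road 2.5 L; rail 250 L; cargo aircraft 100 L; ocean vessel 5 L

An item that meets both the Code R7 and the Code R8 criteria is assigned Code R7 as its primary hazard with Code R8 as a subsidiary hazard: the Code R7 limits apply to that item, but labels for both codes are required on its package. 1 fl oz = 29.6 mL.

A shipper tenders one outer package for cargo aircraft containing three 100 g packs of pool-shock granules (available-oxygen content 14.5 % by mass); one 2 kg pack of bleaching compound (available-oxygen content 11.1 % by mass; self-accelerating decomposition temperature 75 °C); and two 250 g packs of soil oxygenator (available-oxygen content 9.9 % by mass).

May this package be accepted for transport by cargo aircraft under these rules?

No

The pool-shock granules have available-oxygen content 14.5 % by mass, which is ≥ 8.5 % by mass, so they are Code R8 (Oxidizer).
Bleaching compound: available-oxygen content 11.1 % by mass ≥ 8.5 % by mass → Code R8 (Oxidizer).
Available-oxygen content 9.9 % by mass meets the Code R8 criterion (Oxidizer), so the soil oxygenator is Code R8.
Code R8 net quantity: (three 100 g packs = 300 g) + 2 kg + (two 250 g packs = 500 g) = 2.8 kg.
Code R8 is Forbidden by cargo aircraft.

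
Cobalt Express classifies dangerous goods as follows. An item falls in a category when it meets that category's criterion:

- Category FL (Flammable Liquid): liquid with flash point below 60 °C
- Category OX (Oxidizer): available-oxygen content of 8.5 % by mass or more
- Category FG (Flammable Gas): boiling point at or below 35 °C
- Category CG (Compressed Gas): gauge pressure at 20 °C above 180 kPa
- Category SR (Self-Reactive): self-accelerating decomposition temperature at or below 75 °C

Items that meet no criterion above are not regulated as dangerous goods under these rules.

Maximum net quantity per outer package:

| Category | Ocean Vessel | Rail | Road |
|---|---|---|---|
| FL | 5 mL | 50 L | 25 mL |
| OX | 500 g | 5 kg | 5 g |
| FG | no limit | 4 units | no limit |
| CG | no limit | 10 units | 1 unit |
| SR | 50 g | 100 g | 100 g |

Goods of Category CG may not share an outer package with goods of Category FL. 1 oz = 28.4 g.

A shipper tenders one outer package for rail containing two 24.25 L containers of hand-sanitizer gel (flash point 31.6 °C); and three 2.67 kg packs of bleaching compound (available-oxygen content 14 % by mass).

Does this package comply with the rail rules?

No

The hand-sanitizer gel has flash point 31.6 °C, which is < 60 °C, so it is Category FL (Flammable Liquid).
The bleaching compound has available-oxygen content 14 % by mass, which is ≥ 8.5 % by mass, so it is Category OX (Oxidizer).
Category OX quantity: three 2.67 kg packs = 8.01 kg.
That exceeds the Category OX rail limit of 5 kg.
Category FL quantity: two 24.25 L containers = 48.5 L.
48.5 L ≤ 50 L (rail limit, Category FL) — within limit.
The segregation rule (Category CG with Category FL) does not apply to Category OX with Category FL.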